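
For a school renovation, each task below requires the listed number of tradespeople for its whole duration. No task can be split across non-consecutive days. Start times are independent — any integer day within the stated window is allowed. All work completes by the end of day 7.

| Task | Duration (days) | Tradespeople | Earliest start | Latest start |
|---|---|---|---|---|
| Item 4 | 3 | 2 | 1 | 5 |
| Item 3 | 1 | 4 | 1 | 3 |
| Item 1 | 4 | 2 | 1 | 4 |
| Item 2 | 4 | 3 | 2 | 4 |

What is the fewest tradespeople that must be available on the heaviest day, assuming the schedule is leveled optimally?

6

Early-start (Item 4@1, Item 3@1, Item 1@1, Item 2@2) gives peak 8: d1:8  d2:7  d3:7  d4:5  d5:3  d6:0  d7:0.
Shift Item 1→2, Item 2→4.
Schedule Item 4@1, Item 3@1, Item 1@2, Item 2@4: d1:6  d2:4  d3:4  d4:5  d5:5  d6:3  d7:3 — peak 6.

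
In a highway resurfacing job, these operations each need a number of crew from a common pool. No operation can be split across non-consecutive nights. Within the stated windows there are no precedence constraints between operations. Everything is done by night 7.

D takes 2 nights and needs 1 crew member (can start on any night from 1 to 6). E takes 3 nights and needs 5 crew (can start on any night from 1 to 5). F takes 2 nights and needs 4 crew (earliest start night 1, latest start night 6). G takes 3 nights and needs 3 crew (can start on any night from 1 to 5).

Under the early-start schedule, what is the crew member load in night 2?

13

At early start, night 2 has: D, E, F, G.
Demand: 1 + 5 + 4 + 3 = 13.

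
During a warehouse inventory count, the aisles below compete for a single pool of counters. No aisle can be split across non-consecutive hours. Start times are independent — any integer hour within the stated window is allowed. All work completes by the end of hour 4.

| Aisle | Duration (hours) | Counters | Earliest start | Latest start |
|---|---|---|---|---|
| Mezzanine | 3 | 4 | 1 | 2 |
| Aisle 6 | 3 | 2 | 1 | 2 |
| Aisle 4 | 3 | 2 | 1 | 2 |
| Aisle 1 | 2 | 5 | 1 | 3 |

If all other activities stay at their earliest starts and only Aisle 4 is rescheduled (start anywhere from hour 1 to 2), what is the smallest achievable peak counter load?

13

Aisle 4@1: h1:13  h2:13  h3:8  h4:0 → peak 13
Aisle 4@2: h1:11  h2:13  h3:8  h4:2 → peak 13
Best is Aisle 4@1, peak 13.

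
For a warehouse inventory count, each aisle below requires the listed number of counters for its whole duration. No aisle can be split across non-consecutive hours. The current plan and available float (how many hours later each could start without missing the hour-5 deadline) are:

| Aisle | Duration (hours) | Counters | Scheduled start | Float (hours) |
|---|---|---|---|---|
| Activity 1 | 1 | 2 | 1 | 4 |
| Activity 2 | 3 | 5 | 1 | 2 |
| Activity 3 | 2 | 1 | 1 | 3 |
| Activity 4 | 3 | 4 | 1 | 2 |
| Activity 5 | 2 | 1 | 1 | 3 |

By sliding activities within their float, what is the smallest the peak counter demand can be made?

9

Early-start (Activity 1@1, Activity 2@1, Activity 3@1, Activity 4@1, Activity 5@1) gives peak 13: h1:13  h2:11  h3:9  h4:0  h5:0.
Shift Activity 4→3.
Schedule Activity 1@1, Activity 2@1, Activity 3@1, Activity 4@3, Activity 5@1: h1:9  h2:7  h3:9  h4:4  h5:4 — peak 9.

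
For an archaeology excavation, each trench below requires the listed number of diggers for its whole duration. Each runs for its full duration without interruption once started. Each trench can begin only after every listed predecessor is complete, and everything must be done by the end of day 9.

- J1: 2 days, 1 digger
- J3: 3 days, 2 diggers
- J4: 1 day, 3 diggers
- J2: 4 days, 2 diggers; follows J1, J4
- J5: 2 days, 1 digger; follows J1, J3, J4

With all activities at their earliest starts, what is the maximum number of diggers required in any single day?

Early-start schedule: J1@1, J3@1, J4@1, J2@3, J5@4.
Load per day: day 1: 6, day 2: 3, day 3: 4, day 4: 3, day 5: 3, day 6: 2, day 7: 0, day 8: 0, day 9: 0.
Peak is 6.

6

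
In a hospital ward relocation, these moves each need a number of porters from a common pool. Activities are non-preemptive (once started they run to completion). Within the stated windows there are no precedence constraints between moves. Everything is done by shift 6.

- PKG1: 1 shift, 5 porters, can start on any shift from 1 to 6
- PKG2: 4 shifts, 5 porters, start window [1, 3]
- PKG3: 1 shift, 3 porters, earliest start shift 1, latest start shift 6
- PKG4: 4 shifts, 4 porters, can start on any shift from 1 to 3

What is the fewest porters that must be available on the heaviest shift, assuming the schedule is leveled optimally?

9

Early-start (PKG1@1, PKG2@1, PKG3@1, PKG4@1) gives peak 17: s1:17  s2:9  s3:9  s4:9  s5:0  s6:0.
Shift PKG2→2, PKG4→2.
Schedule PKG1@1, PKG2@2, PKG3@1, PKG4@2: s1:8  s2:9  s3:9  s4:9  s5:9  s6:0 — peak 9.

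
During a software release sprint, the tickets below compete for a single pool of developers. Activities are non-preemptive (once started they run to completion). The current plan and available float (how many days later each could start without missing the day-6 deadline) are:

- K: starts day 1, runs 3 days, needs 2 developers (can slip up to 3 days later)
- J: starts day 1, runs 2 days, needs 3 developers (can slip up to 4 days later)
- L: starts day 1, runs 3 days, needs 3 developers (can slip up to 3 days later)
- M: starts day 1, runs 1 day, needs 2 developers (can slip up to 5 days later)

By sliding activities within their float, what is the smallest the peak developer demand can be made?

Early-start (K@1, J@1, L@1, M@1) gives peak 10: d1:10  d2:8  d3:5  d4:0  d5:0  d6:0.
Shift L→3, M→4.
Schedule K@1, J@1, L@3, M@4: d1:5  d2:5  d3:5  d4:5  d5:3  d6:0 — peak 5.

5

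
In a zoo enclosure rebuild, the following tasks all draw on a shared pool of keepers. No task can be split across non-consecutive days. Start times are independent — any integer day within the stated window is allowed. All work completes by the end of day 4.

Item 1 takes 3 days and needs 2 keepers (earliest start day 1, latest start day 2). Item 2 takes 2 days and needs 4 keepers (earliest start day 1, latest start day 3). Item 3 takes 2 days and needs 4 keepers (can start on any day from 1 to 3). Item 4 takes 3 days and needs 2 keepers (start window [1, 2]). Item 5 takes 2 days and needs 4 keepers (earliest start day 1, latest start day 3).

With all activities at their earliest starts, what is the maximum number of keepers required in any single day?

Early-start schedule: Item 1@1, Item 2@1, Item 3@1, Item 4@1, Item 5@1.
Load per day: day 1: 16, day 2: 16, day 3: 4, day 4: 0.
Peak is 16.

16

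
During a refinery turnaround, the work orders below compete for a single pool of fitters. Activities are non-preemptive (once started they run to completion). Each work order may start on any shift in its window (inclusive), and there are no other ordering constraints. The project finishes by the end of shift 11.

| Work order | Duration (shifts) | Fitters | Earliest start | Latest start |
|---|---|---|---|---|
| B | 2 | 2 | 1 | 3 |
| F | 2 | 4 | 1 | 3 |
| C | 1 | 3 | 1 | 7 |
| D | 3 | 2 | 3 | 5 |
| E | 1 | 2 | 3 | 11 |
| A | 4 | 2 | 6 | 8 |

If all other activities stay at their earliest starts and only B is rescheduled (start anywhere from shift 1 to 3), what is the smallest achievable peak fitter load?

7

B@1: s1:9  s2:6  s3:4  s4:2  s5:2  s6:2  s7:2  s8:2  s9:2  s10:0  s11:0 → peak 9
B@2: s1:7  s2:6  s3:6  s4:2  s5:2  s6:2  s7:2  s8:2  s9:2  s10:0  s11:0 → peak 7
B@3: s1:7  s2:4  s3:6  s4:4  s5:2  s6:2  s7:2  s8:2  s9:2  s10:0  s11:0 → peak 7
Best is B@2, peak 7.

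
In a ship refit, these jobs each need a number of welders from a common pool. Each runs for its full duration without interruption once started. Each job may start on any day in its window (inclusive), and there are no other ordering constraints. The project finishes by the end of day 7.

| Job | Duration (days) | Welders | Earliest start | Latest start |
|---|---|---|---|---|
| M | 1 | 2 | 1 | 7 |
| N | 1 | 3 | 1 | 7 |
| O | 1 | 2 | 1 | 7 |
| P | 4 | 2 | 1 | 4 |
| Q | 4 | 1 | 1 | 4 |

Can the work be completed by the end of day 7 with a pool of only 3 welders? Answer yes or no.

yes

Schedule M@1, N@2, O@3, P@4, Q@3: d1:2  d2:3  d3:3  d4:3  d5:3  d6:3  d7:2 — peak 3 ≤ 3.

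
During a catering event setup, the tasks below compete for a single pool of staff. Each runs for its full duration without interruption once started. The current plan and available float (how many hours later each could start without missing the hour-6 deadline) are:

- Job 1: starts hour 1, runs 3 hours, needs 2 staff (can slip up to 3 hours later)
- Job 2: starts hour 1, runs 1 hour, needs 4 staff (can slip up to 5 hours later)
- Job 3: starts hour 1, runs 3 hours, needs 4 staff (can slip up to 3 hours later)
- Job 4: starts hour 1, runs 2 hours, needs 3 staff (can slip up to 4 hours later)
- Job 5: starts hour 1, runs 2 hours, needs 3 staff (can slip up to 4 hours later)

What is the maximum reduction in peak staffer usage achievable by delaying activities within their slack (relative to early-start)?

Early-start peak: h1:16  h2:12  h3:6  h4:0  h5:0  h6:0 ⇒ 16.
Leveled (Job 1@1, Job 2@1, Job 3@2, Job 4@5, Job 5@5): h1:6  h2:6  h3:6  h4:4  h5:6  h6:6 ⇒ 6.
Reduction 16 − 6 = 10.

10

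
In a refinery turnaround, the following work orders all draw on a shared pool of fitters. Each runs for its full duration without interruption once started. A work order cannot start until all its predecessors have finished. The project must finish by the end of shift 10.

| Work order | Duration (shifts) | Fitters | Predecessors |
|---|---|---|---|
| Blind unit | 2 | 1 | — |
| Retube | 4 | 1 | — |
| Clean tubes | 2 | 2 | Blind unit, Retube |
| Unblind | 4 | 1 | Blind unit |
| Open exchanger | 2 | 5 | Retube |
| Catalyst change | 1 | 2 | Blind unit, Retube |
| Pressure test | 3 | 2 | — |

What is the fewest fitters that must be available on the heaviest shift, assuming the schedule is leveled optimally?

5

Early-start (Blind unit@1, Retube@1, Clean tubes@5, Unblind@3, Open exchanger@5, Catalyst change@5, Pressure test@1) gives peak 10: s1:4  s2:4  s3:4  s4:2  s5:10  s6:8  s7:0  s8:0  s9:0  s10:0.
Shift Open exchanger→7.
Schedule Blind unit@1, Retube@1, Clean tubes@5, Unblind@3, Open exchanger@7, Catalyst change@5, Pressure test@1: s1:4  s2:4  s3:4  s4:2  s5:5  s6:3  s7:5  s8:5  s9:0  s10:0 — peak 5.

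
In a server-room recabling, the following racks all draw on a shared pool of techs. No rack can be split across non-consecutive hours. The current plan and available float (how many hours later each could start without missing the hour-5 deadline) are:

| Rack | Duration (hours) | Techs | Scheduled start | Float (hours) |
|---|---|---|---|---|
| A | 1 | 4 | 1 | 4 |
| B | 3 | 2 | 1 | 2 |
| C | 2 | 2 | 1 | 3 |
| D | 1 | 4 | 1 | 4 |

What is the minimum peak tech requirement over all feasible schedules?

4

Early-start (A@1, B@1, C@1, D@1) gives peak 12: h1:12  h2:4  h3:2  h4:0  h5:0.
Shift B→2, C→2, D→5.
Schedule A@1, B@2, C@2, D@5: h1:4  h2:4  h3:4  h4:2  h5:4 — peak 4.
Total tech-hours = 18 over 5 hours ⇒ peak ≥ ⌈18/5⌉ = 4, so 4 is optimal.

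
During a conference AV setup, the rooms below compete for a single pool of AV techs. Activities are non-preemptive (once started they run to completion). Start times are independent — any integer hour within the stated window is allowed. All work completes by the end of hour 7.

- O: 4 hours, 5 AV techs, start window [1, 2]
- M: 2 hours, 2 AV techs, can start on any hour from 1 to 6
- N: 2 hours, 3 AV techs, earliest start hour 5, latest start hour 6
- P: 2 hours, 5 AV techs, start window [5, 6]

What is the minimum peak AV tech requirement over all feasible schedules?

8

Schedule O@1, M@1, N@5, P@5: h1:7  h2:7  h3:5  h4:5  h5:8  h6:8  h7:0 — peak 8.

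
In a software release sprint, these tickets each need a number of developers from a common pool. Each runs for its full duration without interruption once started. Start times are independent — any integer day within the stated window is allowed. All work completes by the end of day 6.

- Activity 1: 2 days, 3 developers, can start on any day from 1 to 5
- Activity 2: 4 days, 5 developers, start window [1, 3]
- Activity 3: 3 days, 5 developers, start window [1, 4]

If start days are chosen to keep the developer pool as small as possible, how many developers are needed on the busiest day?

Early-start (Activity 1@1, Activity 2@1, Activity 3@1) gives peak 13: d1:13  d2:13  d3:10  d4:5  d5:0  d6:0.
Shift Activity 3→3.
Schedule Activity 1@1, Activity 2@1, Activity 3@3: d1:8  d2:8  d3:10  d4:10  d5:5  d6:0 — peak 10.

10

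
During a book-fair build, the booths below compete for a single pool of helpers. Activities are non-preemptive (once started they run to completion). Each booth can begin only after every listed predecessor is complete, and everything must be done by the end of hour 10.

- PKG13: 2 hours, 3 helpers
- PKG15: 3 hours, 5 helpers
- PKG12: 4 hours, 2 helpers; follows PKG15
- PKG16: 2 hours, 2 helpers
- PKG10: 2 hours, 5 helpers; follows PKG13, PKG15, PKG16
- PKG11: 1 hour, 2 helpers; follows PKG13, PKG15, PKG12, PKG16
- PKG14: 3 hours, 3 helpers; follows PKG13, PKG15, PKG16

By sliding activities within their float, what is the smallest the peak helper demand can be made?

Early-start (PKG13@1, PKG15@1, PKG12@4, PKG16@1, PKG10@4, PKG11@8, PKG14@4) gives peak 10: h1:10  h2:10  h3:5  h4:10  h5:10  h6:5  h7:2  h8:2  h9:0  h10:0.
Shift PKG15→3, PKG12→6, PKG10→6, PKG11→10, PKG14→8.
Schedule PKG13@1, PKG15@3, PKG12@6, PKG16@1, PKG10@6, PKG11@10, PKG14@8: h1:5  h2:5  h3:5  h4:5  h5:5  h6:7  h7:7  h8:5  h9:5  h10:5 — peak 7.

7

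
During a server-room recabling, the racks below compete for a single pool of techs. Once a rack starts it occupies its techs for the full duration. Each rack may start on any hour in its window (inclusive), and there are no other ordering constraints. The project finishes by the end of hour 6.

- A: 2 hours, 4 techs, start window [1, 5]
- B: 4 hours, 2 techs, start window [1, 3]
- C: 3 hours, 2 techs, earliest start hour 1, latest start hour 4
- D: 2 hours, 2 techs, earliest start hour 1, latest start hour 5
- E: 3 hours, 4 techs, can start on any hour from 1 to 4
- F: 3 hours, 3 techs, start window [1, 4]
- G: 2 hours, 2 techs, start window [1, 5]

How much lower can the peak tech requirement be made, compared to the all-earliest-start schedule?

Early-start peak: h1:19  h2:19  h3:11  h4:2  h5:0  h6:0 ⇒ 19.
Leveled (A@1, B@3, C@1, D@3, E@4, F@1, G@5): h1:9  h2:9  h3:9  h4:8  h5:8  h6:8 ⇒ 9.
Reduction 19 − 9 = 10.

10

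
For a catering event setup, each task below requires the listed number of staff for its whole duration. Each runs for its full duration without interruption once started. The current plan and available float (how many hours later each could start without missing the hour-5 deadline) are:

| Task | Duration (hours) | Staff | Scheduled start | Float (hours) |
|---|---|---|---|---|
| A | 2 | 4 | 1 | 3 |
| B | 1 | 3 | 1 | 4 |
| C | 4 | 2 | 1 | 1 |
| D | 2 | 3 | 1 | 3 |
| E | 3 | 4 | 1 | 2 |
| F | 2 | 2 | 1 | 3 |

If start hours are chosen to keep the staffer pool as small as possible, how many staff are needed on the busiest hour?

9

Early-start (A@1, B@1, C@1, D@1, E@1, F@1) gives peak 18: h1:18  h2:15  h3:6  h4:2  h5:0.
Shift D→2, E→3, F→4.
Schedule A@1, B@1, C@1, D@2, E@3, F@4: h1:9  h2:9  h3:9  h4:8  h5:6 — peak 9.
Total staffer-hours = 41 over 5 hours ⇒ peak ≥ ⌈41/5⌉ = 9, so 9 is optimal.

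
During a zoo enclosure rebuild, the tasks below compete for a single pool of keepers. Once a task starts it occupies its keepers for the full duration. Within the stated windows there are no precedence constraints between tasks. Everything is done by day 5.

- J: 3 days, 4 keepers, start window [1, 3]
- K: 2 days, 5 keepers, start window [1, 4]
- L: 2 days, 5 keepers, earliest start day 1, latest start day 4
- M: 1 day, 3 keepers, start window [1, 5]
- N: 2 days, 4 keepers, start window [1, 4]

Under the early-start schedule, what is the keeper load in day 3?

4

At early start, day 3 has: J.
Demand: 4 = 4.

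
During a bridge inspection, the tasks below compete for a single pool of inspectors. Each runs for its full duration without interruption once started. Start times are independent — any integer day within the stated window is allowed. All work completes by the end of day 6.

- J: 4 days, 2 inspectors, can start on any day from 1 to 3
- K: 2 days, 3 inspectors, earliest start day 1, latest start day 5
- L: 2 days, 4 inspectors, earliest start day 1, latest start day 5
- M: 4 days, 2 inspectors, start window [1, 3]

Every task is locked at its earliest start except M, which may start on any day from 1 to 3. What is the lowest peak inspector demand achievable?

9

M@1: d1:11  d2:11  d3:4  d4:4  d5:0  d6:0 → peak 11
M@2: d1:9  d2:11  d3:4  d4:4  d5:2  d6:0 → peak 11
M@3: d1:9  d2:9  d3:4  d4:4  d5:2  d6:2 → peak 9
Best is M@3, peak 9.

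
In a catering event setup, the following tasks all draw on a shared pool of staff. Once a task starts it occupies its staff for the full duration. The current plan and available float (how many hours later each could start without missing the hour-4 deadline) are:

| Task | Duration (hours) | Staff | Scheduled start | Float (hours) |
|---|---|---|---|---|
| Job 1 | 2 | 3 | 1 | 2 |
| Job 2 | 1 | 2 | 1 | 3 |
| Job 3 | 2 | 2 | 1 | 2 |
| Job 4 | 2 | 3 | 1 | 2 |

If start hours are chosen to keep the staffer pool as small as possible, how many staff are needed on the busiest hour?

5

Early-start (Job 1@1, Job 2@1, Job 3@1, Job 4@1) gives peak 10: h1:10  h2:8  h3:0  h4:0.
Shift Job 3→2, Job 4→3.
Schedule Job 1@1, Job 2@1, Job 3@2, Job 4@3: h1:5  h2:5  h3:5  h4:3 — peak 5.
Total staffer-hours = 18 over 4 hours ⇒ peak ≥ ⌈18/4⌉ = 5, so 5 is optimal.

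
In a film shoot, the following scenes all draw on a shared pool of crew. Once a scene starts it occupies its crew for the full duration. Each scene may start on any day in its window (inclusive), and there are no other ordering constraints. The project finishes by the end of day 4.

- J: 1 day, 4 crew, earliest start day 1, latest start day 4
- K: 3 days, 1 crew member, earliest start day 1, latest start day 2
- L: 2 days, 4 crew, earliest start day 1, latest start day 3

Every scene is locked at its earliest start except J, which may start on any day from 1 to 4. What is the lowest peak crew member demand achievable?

J@1: d1:9  d2:5  d3:1  d4:0 → peak 9
J@2: d1:5  d2:9  d3:1  d4:0 → peak 9
J@3: d1:5  d2:5  d3:5  d4:0 → peak 5
J@4: d1:5  d2:5  d3:1  d4:4 → peak 5
Best is J@3, peak 5.

5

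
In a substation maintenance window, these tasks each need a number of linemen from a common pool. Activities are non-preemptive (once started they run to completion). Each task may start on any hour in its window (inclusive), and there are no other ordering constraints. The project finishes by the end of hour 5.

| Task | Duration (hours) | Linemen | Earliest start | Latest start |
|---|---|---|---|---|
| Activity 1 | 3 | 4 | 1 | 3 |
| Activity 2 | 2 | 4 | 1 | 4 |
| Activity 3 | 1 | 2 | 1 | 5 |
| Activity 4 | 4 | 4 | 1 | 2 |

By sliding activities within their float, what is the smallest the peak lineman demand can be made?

8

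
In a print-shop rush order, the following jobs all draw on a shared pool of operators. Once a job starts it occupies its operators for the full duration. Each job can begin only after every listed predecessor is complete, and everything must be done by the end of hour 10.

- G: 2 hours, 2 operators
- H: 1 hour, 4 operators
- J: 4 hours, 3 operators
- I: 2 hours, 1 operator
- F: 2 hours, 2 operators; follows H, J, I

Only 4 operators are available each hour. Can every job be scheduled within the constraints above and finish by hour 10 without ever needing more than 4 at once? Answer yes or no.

Schedule G@1, H@3, J@4, I@1, F@8: h1:3  h2:3  h3:4  h4:3  h5:3  h6:3  h7:3  h8:2  h9:2  h10:0 — peak 4 ≤ 4.

yes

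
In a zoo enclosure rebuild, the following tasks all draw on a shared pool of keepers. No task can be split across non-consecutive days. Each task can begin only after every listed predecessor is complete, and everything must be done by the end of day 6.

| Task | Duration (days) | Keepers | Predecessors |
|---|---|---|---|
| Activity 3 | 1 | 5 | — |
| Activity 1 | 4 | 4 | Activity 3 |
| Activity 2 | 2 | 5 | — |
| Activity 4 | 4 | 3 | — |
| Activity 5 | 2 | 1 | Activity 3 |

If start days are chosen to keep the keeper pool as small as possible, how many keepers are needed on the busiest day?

Early-start (Activity 3@1, Activity 1@2, Activity 2@1, Activity 4@1, Activity 5@2) gives peak 13: d1:13  d2:13  d3:8  d4:7  d5:4  d6:0.
Shift Activity 2→5.
Schedule Activity 3@1, Activity 1@2, Activity 2@5, Activity 4@1, Activity 5@2: d1:8  d2:8  d3:8  d4:7  d5:9  d6:5 — peak 9.

9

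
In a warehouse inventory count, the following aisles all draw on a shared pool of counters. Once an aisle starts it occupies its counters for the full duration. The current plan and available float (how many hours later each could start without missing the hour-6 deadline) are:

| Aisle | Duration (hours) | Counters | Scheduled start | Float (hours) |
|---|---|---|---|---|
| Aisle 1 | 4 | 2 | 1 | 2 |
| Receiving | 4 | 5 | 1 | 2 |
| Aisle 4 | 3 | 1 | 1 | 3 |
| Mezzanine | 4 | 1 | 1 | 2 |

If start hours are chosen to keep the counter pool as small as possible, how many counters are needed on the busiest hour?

9

Schedule Aisle 1@1, Receiving@1, Aisle 4@1, Mezzanine@1: h1:9  h2:9  h3:9  h4:8  h5:0  h6:0 — peak 9.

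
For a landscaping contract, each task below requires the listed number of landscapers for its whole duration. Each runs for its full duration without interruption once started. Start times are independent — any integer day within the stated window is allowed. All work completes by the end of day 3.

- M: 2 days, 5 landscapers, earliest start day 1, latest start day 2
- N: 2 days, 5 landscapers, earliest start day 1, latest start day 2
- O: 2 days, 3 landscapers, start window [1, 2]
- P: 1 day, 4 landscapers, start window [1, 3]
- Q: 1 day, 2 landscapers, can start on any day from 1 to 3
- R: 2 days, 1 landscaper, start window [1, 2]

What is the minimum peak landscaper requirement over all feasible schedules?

Early-start (M@1, N@1, O@1, P@1, Q@1, R@1) gives peak 20: d1:20  d2:14  d3:0.
Shift P→3, Q→3.
Schedule M@1, N@1, O@1, P@3, Q@3, R@1: d1:14  d2:14  d3:6 — peak 14.

14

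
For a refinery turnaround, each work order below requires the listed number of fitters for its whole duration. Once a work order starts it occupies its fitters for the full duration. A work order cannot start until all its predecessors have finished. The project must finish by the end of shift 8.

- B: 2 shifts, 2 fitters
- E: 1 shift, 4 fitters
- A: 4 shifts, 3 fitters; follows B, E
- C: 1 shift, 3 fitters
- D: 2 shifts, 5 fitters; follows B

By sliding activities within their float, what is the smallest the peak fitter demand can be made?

6

Early-start (B@1, E@1, A@3, C@1, D@3) gives peak 9: s1:9  s2:2  s3:8  s4:8  s5:3  s6:3  s7:0  s8:0.
Shift C→2, D→7.
Schedule B@1, E@1, A@3, C@2, D@7: s1:6  s2:5  s3:3  s4:3  s5:3  s6:3  s7:5  s8:5 — peak 6.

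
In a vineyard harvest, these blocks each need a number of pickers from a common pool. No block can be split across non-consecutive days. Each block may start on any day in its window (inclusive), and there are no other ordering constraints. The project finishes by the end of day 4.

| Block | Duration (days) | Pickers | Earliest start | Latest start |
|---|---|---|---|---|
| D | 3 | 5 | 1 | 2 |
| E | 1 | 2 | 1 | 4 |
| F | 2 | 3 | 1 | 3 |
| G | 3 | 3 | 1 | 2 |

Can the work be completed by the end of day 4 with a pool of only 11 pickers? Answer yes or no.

Schedule D@1, E@1, F@1, G@2: d1:10  d2:11  d3:8  d4:3 — peak 11 ≤ 11.

yes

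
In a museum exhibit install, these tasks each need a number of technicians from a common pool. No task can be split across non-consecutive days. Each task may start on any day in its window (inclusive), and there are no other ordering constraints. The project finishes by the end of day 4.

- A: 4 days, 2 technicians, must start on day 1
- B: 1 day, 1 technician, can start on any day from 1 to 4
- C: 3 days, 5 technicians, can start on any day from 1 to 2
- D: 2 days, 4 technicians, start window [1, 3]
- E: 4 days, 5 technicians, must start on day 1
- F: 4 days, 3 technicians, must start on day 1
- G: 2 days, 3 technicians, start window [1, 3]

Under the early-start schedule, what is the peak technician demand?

23

Early-start schedule: A@1, B@1, C@1, D@1, E@1, F@1, G@1.
Load per day: day 1: 23, day 2: 22, day 3: 15, day 4: 10.
Peak is 23.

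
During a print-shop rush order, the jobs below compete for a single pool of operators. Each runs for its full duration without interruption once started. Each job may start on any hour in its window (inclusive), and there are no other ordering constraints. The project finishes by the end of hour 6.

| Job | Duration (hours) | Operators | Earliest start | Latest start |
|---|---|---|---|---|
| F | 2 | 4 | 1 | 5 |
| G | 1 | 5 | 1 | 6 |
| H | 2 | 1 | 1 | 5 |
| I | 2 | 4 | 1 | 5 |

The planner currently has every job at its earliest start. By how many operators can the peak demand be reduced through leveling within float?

9

Early-start peak: h1:14  h2:9  h3:0  h4:0  h5:0  h6:0 ⇒ 14.
Leveled (F@1, G@3, H@1, I@4): h1:5  h2:5  h3:5  h4:4  h5:4  h6:0 ⇒ 5.
Reduction 14 − 5 = 9.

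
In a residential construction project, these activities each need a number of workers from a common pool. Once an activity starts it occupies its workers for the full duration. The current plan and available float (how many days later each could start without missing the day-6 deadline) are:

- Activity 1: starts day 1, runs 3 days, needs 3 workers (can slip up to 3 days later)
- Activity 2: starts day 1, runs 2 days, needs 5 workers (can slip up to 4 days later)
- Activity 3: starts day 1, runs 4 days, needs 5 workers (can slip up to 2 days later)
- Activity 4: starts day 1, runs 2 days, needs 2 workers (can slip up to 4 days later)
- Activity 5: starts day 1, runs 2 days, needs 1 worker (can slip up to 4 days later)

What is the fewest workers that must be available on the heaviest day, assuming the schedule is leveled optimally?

8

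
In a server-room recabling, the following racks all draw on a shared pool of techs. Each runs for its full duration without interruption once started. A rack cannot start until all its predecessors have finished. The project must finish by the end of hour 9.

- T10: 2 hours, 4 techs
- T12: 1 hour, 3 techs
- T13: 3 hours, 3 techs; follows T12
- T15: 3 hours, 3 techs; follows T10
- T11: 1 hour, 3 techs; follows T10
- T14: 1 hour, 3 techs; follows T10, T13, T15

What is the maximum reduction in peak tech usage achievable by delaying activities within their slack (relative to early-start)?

3

Early-start peak: h1:7  h2:7  h3:9  h4:6  h5:3  h6:3  h7:0  h8:0  h9:0 ⇒ 9.
Leveled (T10@1, T12@3, T13@4, T15@3, T11@6, T14@7): h1:4  h2:4  h3:6  h4:6  h5:6  h6:6  h7:3  h8:0  h9:0 ⇒ 6.
Reduction 9 − 6 = 3.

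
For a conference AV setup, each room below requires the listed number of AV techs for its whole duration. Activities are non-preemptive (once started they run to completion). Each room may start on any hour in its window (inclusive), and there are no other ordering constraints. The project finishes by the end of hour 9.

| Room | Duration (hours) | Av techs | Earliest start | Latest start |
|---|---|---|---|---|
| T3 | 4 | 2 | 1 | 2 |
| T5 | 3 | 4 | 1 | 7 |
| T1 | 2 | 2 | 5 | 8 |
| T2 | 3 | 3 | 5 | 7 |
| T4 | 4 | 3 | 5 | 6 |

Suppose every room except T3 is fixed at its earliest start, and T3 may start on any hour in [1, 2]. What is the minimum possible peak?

T3@1: h1:6  h2:6  h3:6  h4:2  h5:8  h6:8  h7:6  h8:3  h9:0 → peak 8
T3@2: h1:4  h2:6  h3:6  h4:2  h5:10  h6:8  h7:6  h8:3  h9:0 → peak 10
Best is T3@1, peak 8.

8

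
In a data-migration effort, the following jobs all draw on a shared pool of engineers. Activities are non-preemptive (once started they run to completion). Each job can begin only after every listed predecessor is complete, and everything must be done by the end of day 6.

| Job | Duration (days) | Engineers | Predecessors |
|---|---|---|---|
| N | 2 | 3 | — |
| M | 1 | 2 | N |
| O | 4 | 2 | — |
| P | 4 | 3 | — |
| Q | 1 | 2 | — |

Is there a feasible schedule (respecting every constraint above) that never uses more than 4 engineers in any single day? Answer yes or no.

Total engineer-days = 30; over 6 days the average is 30/6 > 4, so some day must exceed 4.

no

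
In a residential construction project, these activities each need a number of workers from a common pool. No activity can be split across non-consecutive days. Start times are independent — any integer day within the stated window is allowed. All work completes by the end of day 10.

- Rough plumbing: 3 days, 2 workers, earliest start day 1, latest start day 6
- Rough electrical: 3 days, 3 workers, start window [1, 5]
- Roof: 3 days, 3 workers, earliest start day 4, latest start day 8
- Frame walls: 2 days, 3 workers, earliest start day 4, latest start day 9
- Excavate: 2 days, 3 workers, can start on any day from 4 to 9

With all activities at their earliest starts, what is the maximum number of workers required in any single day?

Early-start schedule: Rough plumbing@1, Rough electrical@1, Roof@4, Frame walls@4, Excavate@4.
Load per day: day 1: 5, day 2: 5, day 3: 5, day 4: 9, day 5: 9, day 6: 3, day 7: 0, day 8: 0, day 9: 0, day 10: 0.
Peak is 9.

9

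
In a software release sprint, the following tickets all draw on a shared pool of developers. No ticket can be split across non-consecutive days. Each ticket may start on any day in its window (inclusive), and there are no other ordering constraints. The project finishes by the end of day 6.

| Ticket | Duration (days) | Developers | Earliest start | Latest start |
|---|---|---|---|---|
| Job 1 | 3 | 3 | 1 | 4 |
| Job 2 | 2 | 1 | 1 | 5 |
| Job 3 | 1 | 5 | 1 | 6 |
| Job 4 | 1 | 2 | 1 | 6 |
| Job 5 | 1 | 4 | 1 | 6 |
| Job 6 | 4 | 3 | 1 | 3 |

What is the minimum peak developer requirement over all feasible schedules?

Early-start (Job 1@1, Job 2@1, Job 3@1, Job 4@1, Job 5@1, Job 6@1) gives peak 18: d1:18  d2:7  d3:6  d4:3  d5:0  d6:0.
Shift Job 2→4, Job 3→5, Job 4→4, Job 5→6.
Schedule Job 1@1, Job 2@4, Job 3@5, Job 4@4, Job 5@6, Job 6@1: d1:6  d2:6  d3:6  d4:6  d5:6  d6:4 — peak 6.
Total developer-days = 34 over 6 days ⇒ peak ≥ ⌈34/6⌉ = 6, so 6 is optimal.

6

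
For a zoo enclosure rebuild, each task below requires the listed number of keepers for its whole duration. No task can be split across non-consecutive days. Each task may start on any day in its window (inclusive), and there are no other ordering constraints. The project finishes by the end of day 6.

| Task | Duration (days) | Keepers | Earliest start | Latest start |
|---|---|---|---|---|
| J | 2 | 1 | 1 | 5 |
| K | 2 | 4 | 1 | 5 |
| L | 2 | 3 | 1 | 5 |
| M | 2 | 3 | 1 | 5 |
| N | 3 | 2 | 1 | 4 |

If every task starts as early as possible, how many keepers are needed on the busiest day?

Early-start schedule: J@1, K@1, L@1, M@1, N@1.
Load per day: day 1: 13, day 2: 13, day 3: 2, day 4: 0, day 5: 0, day 6: 0.
Peak is 13.

13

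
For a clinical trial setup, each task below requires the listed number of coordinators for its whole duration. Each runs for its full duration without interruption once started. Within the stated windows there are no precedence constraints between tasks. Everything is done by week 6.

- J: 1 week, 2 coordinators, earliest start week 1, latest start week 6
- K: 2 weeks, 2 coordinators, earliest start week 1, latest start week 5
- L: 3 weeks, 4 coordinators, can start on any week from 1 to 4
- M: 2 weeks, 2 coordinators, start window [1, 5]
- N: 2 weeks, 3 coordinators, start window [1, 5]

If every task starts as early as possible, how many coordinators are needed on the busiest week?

Early-start schedule: J@1, K@1, L@1, M@1, N@1.
Load per week: week 1: 13, week 2: 11, week 3: 4, week 4: 0, week 5: 0, week 6: 0.
Peak is 13.

13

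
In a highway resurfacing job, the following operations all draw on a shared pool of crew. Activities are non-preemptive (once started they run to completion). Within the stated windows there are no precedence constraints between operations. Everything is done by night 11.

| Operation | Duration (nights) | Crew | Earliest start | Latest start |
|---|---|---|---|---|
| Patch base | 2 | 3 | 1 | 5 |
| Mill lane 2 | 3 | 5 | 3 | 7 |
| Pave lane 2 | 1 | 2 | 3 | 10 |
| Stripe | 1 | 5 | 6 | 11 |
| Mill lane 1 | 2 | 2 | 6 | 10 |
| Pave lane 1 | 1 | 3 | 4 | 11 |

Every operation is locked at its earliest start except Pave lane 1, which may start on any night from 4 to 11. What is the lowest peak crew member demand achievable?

Pave lane 1@4: n1:3  n2:3  n3:7  n4:8  n5:5  n6:7  n7:2  n8:0  n9:0  n10:0  n11:0 → peak 8
Pave lane 1@5: n1:3  n2:3  n3:7  n4:5  n5:8  n6:7  n7:2  n8:0  n9:0  n10:0  n11:0 → peak 8
Pave lane 1@6: n1:3  n2:3  n3:7  n4:5  n5:5  n6:10  n7:2  n8:0  n9:0  n10:0  n11:0 → peak 10
Pave lane 1@7: n1:3  n2:3  n3:7  n4:5  n5:5  n6:7  n7:5  n8:0  n9:0  n10:0  n11:0 → peak 7
Pave lane 1@8: n1:3  n2:3  n3:7  n4:5  n5:5  n6:7  n7:2  n8:3  n9:0  n10:0  n11:0 → peak 7
Pave lane 1@9: n1:3  n2:3  n3:7  n4:5  n5:5  n6:7  n7:2  n8:0  n9:3  n10:0  n11:0 → peak 7
Pave lane 1@10: n1:3  n2:3  n3:7  n4:5  n5:5  n6:7  n7:2  n8:0  n9:0  n10:3  n11:0 → peak 7
Pave lane 1@11: n1:3  n2:3  n3:7  n4:5  n5:5  n6:7  n7:2  n8:0  n9:0  n10:0  n11:3 → peak 7
Best is Pave lane 1@7, peak 7.

7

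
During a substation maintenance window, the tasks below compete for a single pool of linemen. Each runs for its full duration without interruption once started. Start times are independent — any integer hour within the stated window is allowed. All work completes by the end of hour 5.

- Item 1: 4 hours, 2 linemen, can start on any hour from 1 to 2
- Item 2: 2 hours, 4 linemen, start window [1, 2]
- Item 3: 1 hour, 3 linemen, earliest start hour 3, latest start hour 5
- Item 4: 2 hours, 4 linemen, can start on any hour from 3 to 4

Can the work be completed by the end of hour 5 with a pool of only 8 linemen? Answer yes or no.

yes

Schedule Item 1@1, Item 2@1, Item 3@3, Item 4@4: h1:6  h2:6  h3:5  h4:6  h5:4 — peak 6 ≤ 8.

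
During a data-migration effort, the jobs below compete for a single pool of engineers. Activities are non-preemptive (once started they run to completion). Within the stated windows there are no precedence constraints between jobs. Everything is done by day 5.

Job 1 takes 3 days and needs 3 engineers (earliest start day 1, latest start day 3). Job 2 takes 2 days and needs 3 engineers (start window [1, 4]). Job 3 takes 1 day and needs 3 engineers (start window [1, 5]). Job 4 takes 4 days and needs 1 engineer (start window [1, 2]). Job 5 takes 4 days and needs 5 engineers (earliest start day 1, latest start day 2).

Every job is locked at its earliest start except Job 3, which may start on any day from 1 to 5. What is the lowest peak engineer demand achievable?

12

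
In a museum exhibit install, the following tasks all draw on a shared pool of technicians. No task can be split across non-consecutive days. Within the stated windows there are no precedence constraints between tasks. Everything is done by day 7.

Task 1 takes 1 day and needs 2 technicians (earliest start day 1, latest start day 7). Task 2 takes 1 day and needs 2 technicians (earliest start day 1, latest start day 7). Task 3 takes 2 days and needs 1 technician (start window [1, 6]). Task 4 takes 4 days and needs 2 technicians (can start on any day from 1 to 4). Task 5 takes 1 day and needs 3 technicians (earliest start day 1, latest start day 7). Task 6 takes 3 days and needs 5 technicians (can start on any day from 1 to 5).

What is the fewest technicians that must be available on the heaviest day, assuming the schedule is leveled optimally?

Early-start (Task 1@1, Task 2@1, Task 3@1, Task 4@1, Task 5@1, Task 6@1) gives peak 15: d1:15  d2:8  d3:7  d4:2  d5:0  d6:0  d7:0.
Shift Task 2→2, Task 5→3, Task 6→5.
Schedule Task 1@1, Task 2@2, Task 3@1, Task 4@1, Task 5@3, Task 6@5: d1:5  d2:5  d3:5  d4:2  d5:5  d6:5  d7:5 — peak 5.
Total technician-days = 32 over 7 days ⇒ peak ≥ ⌈32/7⌉ = 5, so 5 is optimal.

5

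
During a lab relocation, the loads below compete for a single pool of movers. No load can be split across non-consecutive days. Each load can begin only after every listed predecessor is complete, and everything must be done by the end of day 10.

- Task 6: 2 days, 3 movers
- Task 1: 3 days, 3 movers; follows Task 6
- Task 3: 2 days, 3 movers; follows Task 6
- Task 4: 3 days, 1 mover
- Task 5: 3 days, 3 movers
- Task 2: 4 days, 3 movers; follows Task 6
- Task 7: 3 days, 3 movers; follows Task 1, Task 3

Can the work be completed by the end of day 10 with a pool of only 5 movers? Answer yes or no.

no

Total mover-days = 54; over 10 days the average is 54/10 > 5, so some day must exceed 5.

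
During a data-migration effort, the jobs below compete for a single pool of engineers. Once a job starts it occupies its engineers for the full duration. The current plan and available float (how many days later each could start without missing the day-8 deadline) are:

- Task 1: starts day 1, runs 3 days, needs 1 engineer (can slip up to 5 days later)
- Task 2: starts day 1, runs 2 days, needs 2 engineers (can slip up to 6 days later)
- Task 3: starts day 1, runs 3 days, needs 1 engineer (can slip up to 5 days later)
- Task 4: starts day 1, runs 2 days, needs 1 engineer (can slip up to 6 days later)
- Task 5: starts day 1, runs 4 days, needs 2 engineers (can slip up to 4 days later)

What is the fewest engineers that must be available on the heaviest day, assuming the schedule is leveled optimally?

3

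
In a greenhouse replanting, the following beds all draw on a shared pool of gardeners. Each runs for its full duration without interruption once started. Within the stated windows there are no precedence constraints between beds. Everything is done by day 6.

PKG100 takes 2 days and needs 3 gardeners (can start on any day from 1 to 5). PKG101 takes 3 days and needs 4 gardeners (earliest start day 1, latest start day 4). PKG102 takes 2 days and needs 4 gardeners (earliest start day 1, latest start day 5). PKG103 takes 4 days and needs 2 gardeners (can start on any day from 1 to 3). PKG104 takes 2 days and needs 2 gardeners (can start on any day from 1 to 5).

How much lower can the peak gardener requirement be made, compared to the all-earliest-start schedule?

7

Early-start peak: d1:15  d2:15  d3:6  d4:2  d5:0  d6:0 ⇒ 15.
Leveled (PKG100@1, PKG101@1, PKG102@4, PKG103@3, PKG104@3): d1:7  d2:7  d3:8  d4:8  d5:6  d6:2 ⇒ 8.
Reduction 15 − 8 = 7.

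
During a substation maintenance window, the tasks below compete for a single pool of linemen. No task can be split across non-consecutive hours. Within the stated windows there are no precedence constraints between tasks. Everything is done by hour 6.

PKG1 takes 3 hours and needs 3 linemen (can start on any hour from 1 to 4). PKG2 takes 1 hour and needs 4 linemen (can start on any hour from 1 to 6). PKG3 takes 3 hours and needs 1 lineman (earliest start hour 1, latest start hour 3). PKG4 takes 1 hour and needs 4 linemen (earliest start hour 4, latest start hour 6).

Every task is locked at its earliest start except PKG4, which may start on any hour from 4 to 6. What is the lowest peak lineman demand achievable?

8

PKG4@4: h1:8  h2:4  h3:4  h4:4  h5:0  h6:0 → peak 8
PKG4@5: h1:8  h2:4  h3:4  h4:0  h5:4  h6:0 → peak 8
PKG4@6: h1:8  h2:4  h3:4  h4:0  h5:0  h6:4 → peak 8
Best is PKG4@4, peak 8.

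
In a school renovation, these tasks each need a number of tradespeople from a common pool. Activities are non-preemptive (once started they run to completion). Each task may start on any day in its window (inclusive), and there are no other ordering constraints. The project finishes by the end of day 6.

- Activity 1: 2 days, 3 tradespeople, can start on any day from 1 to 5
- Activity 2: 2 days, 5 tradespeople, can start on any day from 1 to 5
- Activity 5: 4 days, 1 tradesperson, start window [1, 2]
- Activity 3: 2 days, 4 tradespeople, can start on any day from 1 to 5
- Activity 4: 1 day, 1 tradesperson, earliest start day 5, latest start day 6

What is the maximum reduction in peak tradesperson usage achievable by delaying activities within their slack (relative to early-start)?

Early-start peak: d1:13  d2:13  d3:1  d4:1  d5:1  d6:0 ⇒ 13.
Leveled (Activity 1@1, Activity 2@3, Activity 5@1, Activity 3@5, Activity 4@5): d1:4  d2:4  d3:6  d4:6  d5:5  d6:4 ⇒ 6.
Reduction 13 − 6 = 7.

7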